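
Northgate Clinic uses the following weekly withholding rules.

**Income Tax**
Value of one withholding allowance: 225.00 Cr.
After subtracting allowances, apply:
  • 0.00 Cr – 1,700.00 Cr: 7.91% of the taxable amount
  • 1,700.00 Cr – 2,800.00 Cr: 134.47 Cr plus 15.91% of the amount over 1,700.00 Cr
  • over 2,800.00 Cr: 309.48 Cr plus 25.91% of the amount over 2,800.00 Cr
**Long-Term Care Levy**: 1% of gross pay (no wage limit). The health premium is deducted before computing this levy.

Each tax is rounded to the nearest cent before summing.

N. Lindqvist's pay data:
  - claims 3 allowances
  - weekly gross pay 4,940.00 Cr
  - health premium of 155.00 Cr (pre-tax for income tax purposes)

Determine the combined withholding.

Income Tax: taxable = 4,940.00 Cr − 155.00 Cr − 3×225.00 Cr = 4,110.00 Cr
  309.48 Cr + 25.91% × (4,110.00 Cr − 2,800.00 Cr) = 309.48 Cr + 25.91% × 1,310.00 Cr = 648.90 Cr
Long-Term Care Levy: 1% × 4,785.00 Cr = 47.85 Cr
Total: 648.90 Cr + 47.85 Cr = 696.75 Cr

696.75 Cr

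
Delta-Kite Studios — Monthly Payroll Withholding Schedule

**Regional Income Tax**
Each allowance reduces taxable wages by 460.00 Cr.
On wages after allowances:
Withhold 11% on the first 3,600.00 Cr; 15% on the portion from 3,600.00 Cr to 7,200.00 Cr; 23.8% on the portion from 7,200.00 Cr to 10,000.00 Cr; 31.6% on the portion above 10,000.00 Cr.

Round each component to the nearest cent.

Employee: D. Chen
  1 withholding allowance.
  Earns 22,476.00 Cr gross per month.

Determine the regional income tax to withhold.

5,399.46 Cr

Regional Income Tax: taxable = 22,476.00 Cr − 1×460.00 Cr = 22,016.00 Cr
  1,602.40 Cr + 31.6% × (22,016.00 Cr − 10,000.00 Cr) = 1,602.40 Cr + 31.6% × 12,016.00 Cr = 5,399.46 Cr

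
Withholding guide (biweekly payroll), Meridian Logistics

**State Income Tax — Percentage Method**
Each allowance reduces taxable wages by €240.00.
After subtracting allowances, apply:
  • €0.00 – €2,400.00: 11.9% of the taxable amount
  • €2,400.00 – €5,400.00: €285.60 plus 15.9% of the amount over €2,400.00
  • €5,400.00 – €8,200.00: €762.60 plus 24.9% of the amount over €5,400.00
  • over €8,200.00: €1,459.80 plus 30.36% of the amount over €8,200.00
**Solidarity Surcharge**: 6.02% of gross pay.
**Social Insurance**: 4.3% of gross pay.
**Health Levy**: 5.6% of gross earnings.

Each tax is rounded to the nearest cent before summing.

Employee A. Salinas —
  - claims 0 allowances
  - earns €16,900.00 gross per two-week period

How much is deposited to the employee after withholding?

State Income Tax: taxable = €16,900.00
  €1,459.80 + 30.36% × (€16,900.00 − €8,200.00) = €1,459.80 + 30.36% × €8,700.00 = €4,101.12
Solidarity Surcharge: 6.02% × €16,900.00 = €1,017.38
Social Insurance: 4.3% × €16,900.00 = €726.70
Health Levy: 5.6% × €16,900.00 = €946.40
Total withheld: €4,101.12 + €1,017.38 + €726.70 + €946.40 = €6,791.60
Net pay: €16,900.00 − €6,791.60 = €10,108.40

€10,108.40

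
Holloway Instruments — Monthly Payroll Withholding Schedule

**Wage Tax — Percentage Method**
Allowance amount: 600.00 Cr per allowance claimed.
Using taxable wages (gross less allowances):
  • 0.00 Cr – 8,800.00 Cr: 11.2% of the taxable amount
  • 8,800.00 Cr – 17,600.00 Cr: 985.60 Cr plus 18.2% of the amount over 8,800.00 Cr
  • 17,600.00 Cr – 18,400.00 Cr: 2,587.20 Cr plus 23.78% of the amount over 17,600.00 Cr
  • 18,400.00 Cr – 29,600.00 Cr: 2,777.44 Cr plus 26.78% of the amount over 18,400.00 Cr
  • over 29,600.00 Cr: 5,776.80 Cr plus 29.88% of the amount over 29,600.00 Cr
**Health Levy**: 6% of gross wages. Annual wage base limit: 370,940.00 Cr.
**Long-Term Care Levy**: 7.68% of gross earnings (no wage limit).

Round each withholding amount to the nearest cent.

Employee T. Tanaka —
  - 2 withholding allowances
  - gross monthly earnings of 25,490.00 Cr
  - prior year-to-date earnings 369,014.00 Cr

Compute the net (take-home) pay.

19,062.03 Cr

Wage Tax: taxable = 25,490.00 Cr − 2×600.00 Cr = 24,290.00 Cr
  2,777.44 Cr + 26.78% × (24,290.00 Cr − 18,400.00 Cr) = 2,777.44 Cr + 26.78% × 5,890.00 Cr = 4,354.78 Cr
Health Levy: cap 370,940.00 Cr − YTD 369,014.00 Cr = 1,926.00 Cr subject; 6% × 1,926.00 Cr = 115.56 Cr
Long-Term Care Levy: 7.68% × 25,490.00 Cr = 1,957.63 Cr
Total withheld: 4,354.78 Cr + 115.56 Cr + 1,957.63 Cr = 6,427.97 Cr
Net pay: 25,490.00 Cr − 6,427.97 Cr = 19,062.03 Cr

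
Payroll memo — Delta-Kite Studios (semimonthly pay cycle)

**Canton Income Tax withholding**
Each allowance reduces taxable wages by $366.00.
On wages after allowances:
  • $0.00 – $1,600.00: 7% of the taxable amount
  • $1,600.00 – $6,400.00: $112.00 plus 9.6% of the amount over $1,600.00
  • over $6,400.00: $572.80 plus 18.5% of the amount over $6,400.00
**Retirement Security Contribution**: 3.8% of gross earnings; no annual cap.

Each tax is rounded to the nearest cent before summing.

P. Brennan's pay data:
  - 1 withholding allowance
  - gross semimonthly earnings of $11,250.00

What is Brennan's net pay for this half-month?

Canton Income Tax: taxable = $11,250.00 − 1×$366.00 = $10,884.00
  $572.80 + 18.5% × ($10,884.00 − $6,400.00) = $572.80 + 18.5% × $4,484.00 = $1,402.34
Retirement Security Contribution: 3.8% × $11,250.00 = $427.50
Total withheld: $1,402.34 + $427.50 = $1,829.84
Net pay: $11,250.00 − $1,829.84 = $9,420.16

$9,420.16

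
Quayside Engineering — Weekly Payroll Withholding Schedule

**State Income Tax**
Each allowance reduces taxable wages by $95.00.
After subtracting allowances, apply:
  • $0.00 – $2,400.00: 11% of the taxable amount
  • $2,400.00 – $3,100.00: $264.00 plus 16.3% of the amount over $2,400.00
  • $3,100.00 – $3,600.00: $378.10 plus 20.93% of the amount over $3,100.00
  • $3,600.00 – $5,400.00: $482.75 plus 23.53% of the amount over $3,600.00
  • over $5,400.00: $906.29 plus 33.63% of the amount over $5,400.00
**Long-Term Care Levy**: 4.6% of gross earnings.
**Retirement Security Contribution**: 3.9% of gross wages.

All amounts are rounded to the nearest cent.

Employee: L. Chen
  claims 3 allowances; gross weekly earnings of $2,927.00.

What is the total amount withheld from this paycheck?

State Income Tax: taxable = $2,927.00 − 3×$95.00 = $2,642.00
  $264.00 + 16.3% × ($2,642.00 − $2,400.00) = $264.00 + 16.3% × $242.00 = $303.45
Long-Term Care Levy: 4.6% × $2,927.00 = $134.64
Retirement Security Contribution: 3.9% × $2,927.00 = $114.15
Total: $303.45 + $134.64 + $114.15 = $552.24

$552.24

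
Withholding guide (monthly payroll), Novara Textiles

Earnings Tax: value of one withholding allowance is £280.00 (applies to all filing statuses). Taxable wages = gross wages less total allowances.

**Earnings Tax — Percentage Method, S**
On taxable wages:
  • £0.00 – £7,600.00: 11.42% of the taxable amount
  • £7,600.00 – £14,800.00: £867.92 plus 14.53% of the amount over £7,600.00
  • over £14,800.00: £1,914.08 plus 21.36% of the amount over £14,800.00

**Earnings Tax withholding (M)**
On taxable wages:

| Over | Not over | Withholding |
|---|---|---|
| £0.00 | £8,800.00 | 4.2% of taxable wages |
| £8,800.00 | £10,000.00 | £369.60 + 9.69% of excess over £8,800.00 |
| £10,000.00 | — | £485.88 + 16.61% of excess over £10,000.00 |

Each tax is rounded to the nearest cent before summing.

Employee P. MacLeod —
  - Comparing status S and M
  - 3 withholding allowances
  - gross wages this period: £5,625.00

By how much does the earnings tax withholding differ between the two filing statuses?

£345.48

Earnings Tax (S): taxable = £5,625.00 − 3×£280.00 = £4,785.00
  11.42% × £4,785.00 = £546.45
Earnings Tax (M): taxable = £5,625.00 − 3×£280.00 = £4,785.00
  4.2% × £4,785.00 = £200.97
Difference: |£546.45 − £200.97| = £345.48 (higher under S)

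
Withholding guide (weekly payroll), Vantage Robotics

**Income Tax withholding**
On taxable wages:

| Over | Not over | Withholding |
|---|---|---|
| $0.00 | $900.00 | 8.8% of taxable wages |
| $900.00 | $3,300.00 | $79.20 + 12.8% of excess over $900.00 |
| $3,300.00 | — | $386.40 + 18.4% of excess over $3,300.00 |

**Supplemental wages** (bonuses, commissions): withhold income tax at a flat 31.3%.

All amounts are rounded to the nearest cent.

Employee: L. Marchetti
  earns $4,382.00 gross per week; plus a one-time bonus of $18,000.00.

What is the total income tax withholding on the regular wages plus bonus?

$6,219.49

Income Tax: taxable = $4,382.00
  $386.40 + 18.4% × ($4,382.00 − $3,300.00) = $386.40 + 18.4% × $1,082.00 = $585.49
Supplemental (31.3% flat on bonus): 31.3% × $18,000.00 = $5,634.00
Total income tax: $585.49 + $5,634.00 = $6,219.49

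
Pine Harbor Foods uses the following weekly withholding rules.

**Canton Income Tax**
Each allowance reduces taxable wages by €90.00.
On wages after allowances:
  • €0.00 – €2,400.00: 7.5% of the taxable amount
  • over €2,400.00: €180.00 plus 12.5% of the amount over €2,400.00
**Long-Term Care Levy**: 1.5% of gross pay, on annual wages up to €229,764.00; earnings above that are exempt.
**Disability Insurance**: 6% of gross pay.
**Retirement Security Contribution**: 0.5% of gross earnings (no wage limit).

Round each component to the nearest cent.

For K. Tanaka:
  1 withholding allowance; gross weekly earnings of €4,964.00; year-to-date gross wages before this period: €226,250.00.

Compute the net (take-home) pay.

€4,099.38

Canton Income Tax: taxable = €4,964.00 − 1×€90.00 = €4,874.00
  €180.00 + 12.5% × (€4,874.00 − €2,400.00) = €180.00 + 12.5% × €2,474.00 = €489.25
Long-Term Care Levy: cap €229,764.00 − YTD €226,250.00 = €3,514.00 subject; 1.5% × €3,514.00 = €52.71
Disability Insurance: 6% × €4,964.00 = €297.84
Retirement Security Contribution: 0.5% × €4,964.00 = €24.82
Total withheld: €489.25 + €52.71 + €297.84 + €24.82 = €864.62
Net pay: €4,964.00 − €864.62 = €4,099.38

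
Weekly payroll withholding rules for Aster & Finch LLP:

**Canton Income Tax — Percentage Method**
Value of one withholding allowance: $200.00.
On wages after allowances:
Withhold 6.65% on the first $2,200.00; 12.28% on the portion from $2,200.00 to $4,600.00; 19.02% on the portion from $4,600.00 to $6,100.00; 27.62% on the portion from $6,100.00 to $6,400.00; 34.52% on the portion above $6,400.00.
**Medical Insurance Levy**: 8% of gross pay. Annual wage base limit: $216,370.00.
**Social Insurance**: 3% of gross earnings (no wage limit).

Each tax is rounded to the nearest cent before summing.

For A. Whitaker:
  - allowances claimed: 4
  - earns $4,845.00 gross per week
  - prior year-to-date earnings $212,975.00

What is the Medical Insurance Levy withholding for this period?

Medical Insurance Levy: cap $216,370.00 − YTD $212,975.00 = $3,395.00 subject; 8% × $3,395.00 = $271.60

$271.60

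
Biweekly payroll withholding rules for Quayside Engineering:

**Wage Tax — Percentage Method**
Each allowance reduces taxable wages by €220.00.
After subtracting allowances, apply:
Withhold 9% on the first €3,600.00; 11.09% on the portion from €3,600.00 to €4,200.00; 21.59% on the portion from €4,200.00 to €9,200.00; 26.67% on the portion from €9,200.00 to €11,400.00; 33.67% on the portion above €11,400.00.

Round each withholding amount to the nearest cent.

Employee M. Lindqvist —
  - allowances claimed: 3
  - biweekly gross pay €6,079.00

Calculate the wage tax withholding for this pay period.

Wage Tax: taxable = €6,079.00 − 3×€220.00 = €5,419.00
  €390.54 + 21.59% × (€5,419.00 − €4,200.00) = €390.54 + 21.59% × €1,219.00 = €653.72

€653.72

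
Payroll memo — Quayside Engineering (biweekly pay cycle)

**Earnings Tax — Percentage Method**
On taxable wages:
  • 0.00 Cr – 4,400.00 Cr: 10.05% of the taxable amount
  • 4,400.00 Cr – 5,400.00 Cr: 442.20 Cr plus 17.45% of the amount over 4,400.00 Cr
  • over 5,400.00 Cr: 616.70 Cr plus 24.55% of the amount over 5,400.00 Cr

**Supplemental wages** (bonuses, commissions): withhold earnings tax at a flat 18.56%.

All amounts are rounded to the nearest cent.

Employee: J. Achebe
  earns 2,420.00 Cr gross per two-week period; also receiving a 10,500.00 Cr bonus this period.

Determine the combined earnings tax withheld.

2,192.01 Cr

Earnings Tax: taxable = 2,420.00 Cr
  10.05% × 2,420.00 Cr = 243.21 Cr
Supplemental (18.56% flat on bonus): 18.56% × 10,500.00 Cr = 1,948.80 Cr
Total earnings tax: 243.21 Cr + 1,948.80 Cr = 2,192.01 Cr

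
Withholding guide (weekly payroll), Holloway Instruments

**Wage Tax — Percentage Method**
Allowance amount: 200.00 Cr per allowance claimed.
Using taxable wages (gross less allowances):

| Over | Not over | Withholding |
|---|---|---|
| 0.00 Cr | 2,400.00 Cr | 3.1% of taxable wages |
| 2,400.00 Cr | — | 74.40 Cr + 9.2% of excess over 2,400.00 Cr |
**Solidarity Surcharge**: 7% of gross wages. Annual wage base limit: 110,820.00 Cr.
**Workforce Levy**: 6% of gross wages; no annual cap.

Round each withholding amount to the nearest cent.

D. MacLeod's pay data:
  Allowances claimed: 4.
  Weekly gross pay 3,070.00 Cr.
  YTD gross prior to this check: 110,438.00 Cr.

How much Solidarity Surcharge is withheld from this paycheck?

Solidarity Surcharge: cap 110,820.00 Cr − YTD 110,438.00 Cr = 382.00 Cr subject; 7% × 382.00 Cr = 26.74 Cr

26.74 Cr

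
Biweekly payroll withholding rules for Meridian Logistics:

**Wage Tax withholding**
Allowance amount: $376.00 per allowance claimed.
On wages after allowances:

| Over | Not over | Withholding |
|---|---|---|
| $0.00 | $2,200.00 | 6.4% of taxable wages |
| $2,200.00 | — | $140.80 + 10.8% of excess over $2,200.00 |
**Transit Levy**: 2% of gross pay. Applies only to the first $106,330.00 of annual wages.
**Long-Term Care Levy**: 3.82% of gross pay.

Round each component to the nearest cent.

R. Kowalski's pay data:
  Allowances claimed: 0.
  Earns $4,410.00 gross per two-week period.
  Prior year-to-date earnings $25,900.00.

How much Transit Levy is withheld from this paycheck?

Transit Levy: 2% × $4,410.00 = $88.20

$88.20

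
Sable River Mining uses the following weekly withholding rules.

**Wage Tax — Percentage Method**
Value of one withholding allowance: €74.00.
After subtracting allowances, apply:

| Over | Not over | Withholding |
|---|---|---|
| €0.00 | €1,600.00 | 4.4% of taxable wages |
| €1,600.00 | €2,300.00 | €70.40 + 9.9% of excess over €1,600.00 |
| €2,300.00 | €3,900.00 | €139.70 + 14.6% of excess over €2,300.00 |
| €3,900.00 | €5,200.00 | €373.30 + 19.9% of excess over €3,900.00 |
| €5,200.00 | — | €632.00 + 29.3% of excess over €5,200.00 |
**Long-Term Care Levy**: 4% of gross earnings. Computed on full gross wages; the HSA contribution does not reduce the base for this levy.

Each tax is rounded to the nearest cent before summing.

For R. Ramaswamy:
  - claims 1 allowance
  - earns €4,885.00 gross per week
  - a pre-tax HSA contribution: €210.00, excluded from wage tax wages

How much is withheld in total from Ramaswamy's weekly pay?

Wage Tax: taxable = €4,885.00 − €210.00 − 1×€74.00 = €4,601.00
  €373.30 + 19.9% × (€4,601.00 − €3,900.00) = €373.30 + 19.9% × €701.00 = €512.80
Long-Term Care Levy: 4% × €4,885.00 = €195.40
Total: €512.80 + €195.40 = €708.20

€708.20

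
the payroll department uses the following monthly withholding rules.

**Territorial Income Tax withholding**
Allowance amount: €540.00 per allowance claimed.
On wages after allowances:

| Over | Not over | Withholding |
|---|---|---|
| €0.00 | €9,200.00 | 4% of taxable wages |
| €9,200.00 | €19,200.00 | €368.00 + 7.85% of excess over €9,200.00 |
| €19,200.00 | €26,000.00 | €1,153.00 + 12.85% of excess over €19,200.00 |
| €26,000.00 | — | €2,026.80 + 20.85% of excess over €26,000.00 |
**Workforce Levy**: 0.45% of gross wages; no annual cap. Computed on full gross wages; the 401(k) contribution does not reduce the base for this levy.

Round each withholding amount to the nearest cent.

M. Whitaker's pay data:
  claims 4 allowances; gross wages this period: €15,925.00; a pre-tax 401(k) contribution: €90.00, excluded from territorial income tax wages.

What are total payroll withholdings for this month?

€790.95

Territorial Income Tax: taxable = €15,925.00 − €90.00 − 4×€540.00 = €13,675.00
  €368.00 + 7.85% × (€13,675.00 − €9,200.00) = €368.00 + 7.85% × €4,475.00 = €719.29
Workforce Levy: 0.45% × €15,925.00 = €71.66
Total: €719.29 + €71.66 = €790.95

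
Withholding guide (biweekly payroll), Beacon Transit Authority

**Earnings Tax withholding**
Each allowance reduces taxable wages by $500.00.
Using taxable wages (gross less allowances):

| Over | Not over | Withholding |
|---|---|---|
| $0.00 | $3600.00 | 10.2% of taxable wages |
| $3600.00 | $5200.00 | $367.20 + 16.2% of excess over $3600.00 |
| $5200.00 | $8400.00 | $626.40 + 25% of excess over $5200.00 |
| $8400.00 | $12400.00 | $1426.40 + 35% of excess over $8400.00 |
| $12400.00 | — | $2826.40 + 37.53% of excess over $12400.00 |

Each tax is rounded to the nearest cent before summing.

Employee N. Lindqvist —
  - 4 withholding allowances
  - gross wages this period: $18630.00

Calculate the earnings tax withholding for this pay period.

Earnings Tax: taxable = $18630.00 − 4×$500.00 = $16630.00
  $2826.40 + 37.53% × ($16630.00 − $12400.00) = $2826.40 + 37.53% × $4230.00 = $4413.92

$4413.92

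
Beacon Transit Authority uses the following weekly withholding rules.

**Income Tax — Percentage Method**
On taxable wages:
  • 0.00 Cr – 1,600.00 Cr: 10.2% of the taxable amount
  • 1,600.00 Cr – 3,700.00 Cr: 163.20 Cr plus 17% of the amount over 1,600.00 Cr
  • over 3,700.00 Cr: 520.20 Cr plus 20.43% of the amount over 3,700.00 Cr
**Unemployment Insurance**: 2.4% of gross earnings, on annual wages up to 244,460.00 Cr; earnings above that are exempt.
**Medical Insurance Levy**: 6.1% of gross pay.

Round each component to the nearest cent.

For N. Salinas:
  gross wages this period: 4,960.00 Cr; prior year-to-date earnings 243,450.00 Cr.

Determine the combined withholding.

1,104.42 Cr

Income Tax: taxable = 4,960.00 Cr
  520.20 Cr + 20.43% × (4,960.00 Cr − 3,700.00 Cr) = 520.20 Cr + 20.43% × 1,260.00 Cr = 777.62 Cr
Unemployment Insurance: cap 244,460.00 Cr − YTD 243,450.00 Cr = 1,010.00 Cr subject; 2.4% × 1,010.00 Cr = 24.24 Cr
Medical Insurance Levy: 6.1% × 4,960.00 Cr = 302.56 Cr
Total: 777.62 Cr + 24.24 Cr + 302.56 Cr = 1,104.42 Cr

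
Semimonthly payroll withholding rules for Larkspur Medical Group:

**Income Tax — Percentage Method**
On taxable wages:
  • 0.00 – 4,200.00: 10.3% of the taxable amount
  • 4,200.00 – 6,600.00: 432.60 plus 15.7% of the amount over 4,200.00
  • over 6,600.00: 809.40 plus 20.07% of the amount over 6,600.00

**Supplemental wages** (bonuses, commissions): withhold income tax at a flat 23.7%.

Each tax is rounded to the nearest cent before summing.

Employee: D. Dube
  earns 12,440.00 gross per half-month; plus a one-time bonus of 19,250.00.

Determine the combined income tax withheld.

Income Tax: taxable = 12,440.00
  809.40 + 20.07% × (12,440.00 − 6,600.00) = 809.40 + 20.07% × 5,840.00 = 1,981.49
Supplemental (23.7% flat on bonus): 23.7% × 19,250.00 = 4,562.25
Total income tax: 1,981.49 + 4,562.25 = 6,543.74

6,543.74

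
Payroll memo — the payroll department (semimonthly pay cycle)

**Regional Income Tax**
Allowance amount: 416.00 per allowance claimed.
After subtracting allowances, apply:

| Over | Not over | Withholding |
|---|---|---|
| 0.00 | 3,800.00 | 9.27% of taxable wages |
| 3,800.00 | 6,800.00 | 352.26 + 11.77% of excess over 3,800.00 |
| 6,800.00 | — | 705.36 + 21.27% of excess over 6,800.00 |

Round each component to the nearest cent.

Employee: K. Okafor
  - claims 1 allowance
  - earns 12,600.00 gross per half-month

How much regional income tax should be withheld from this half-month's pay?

1,850.54

Regional Income Tax: taxable = 12,600.00 − 1×416.00 = 12,184.00
  705.36 + 21.27% × (12,184.00 − 6,800.00) = 705.36 + 21.27% × 5,384.00 = 1,850.54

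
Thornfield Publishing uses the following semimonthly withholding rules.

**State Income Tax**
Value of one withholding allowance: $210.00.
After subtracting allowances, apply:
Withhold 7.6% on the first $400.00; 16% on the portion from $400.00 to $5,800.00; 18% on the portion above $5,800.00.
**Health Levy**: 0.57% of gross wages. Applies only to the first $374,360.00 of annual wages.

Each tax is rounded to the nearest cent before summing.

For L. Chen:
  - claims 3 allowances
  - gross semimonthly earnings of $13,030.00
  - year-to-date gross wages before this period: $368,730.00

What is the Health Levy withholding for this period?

Health Levy: cap $374,360.00 − YTD $368,730.00 = $5,630.00 subject; 0.57% × $5,630.00 = $32.09

$32.09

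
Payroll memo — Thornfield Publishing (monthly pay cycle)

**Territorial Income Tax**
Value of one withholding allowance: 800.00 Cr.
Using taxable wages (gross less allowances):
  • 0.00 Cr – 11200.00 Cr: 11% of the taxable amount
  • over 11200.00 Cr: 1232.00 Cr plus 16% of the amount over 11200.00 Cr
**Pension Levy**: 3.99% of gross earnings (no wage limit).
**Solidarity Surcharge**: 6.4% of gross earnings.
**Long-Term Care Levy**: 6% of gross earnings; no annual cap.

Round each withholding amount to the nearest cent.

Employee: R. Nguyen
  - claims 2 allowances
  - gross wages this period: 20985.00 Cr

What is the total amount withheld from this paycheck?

Territorial Income Tax: taxable = 20985.00 Cr − 2×800.00 Cr = 19385.00 Cr
  1232.00 Cr + 16% × (19385.00 Cr − 11200.00 Cr) = 1232.00 Cr + 16% × 8185.00 Cr = 2541.60 Cr
Pension Levy: 3.99% × 20985.00 Cr = 837.30 Cr
Solidarity Surcharge: 6.4% × 20985.00 Cr = 1343.04 Cr
Long-Term Care Levy: 6% × 20985.00 Cr = 1259.10 Cr
Total: 2541.60 Cr + 837.30 Cr + 1343.04 Cr + 1259.10 Cr = 5981.04 Cr

5981.04 Cr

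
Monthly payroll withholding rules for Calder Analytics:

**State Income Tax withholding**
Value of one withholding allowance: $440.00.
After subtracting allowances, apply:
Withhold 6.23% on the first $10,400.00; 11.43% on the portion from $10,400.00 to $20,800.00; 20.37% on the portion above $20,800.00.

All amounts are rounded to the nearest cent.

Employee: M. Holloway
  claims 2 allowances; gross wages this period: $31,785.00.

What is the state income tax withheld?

State Income Tax: taxable = $31,785.00 − 2×$440.00 = $30,905.00
  $1,836.64 + 20.37% × ($30,905.00 − $20,800.00) = $1,836.64 + 20.37% × $10,105.00 = $3,895.03

$3,895.03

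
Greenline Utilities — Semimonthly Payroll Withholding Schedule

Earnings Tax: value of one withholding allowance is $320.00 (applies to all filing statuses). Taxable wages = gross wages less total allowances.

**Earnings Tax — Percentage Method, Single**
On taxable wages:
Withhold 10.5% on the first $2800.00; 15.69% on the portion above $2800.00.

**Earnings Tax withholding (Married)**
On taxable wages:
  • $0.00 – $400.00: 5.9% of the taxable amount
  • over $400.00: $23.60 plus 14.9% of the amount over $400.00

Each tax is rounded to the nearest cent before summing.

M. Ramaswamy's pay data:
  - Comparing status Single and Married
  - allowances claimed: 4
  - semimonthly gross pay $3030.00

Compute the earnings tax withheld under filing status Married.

Earnings Tax (Married): taxable = $3030.00 − 4×$320.00 = $1750.00
  $23.60 + 14.9% × ($1750.00 − $400.00) = $23.60 + 14.9% × $1350.00 = $224.75

$224.75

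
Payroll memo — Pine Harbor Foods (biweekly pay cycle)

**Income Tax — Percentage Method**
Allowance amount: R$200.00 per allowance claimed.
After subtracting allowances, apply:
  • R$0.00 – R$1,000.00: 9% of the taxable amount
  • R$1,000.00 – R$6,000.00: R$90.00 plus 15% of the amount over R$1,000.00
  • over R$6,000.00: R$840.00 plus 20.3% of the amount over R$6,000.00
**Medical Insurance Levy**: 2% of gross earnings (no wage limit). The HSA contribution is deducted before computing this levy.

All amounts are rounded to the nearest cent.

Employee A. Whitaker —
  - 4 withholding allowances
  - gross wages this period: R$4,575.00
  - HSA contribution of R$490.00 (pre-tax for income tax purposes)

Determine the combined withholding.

R$514.45

Income Tax: taxable = R$4,575.00 − R$490.00 − 4×R$200.00 = R$3,285.00
  R$90.00 + 15% × (R$3,285.00 − R$1,000.00) = R$90.00 + 15% × R$2,285.00 = R$432.75
Medical Insurance Levy: 2% × R$4,085.00 = R$81.70
Total: R$432.75 + R$81.70 = R$514.45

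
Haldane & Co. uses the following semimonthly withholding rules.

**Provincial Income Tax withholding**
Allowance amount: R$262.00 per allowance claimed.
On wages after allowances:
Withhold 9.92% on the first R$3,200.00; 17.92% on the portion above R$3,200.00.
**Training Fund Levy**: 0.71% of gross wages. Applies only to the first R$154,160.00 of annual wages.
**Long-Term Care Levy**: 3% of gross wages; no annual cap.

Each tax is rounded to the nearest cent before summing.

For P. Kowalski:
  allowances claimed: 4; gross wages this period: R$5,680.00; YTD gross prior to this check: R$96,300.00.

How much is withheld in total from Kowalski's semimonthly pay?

Provincial Income Tax: taxable = R$5,680.00 − 4×R$262.00 = R$4,632.00
  R$317.44 + 17.92% × (R$4,632.00 − R$3,200.00) = R$317.44 + 17.92% × R$1,432.00 = R$574.05
Training Fund Levy: 0.71% × R$5,680.00 = R$40.33
Long-Term Care Levy: 3% × R$5,680.00 = R$170.40
Total: R$574.05 + R$40.33 + R$170.40 = R$784.78

R$784.78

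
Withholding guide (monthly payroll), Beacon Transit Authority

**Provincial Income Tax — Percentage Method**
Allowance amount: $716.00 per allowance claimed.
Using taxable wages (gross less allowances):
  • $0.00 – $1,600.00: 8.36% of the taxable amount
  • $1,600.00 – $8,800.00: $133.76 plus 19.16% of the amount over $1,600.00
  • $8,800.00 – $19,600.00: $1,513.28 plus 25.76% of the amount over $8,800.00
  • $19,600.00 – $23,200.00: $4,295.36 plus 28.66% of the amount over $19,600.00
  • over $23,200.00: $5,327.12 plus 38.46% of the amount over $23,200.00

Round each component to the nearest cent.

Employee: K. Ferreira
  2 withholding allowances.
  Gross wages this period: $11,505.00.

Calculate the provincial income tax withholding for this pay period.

$1,841.20

Provincial Income Tax: taxable = $11,505.00 − 2×$716.00 = $10,073.00
  $1,513.28 + 25.76% × ($10,073.00 − $8,800.00) = $1,513.28 + 25.76% × $1,273.00 = $1,841.20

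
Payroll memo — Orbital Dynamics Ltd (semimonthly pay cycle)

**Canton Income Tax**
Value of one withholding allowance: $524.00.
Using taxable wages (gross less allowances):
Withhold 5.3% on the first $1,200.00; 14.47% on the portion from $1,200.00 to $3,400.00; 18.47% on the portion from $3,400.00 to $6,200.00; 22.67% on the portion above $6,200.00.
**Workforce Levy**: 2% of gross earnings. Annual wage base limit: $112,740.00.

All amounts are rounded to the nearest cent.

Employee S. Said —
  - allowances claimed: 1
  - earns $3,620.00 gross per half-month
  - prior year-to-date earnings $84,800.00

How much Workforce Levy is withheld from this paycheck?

$72.40

Workforce Levy: 2% × $3,620.00 = $72.40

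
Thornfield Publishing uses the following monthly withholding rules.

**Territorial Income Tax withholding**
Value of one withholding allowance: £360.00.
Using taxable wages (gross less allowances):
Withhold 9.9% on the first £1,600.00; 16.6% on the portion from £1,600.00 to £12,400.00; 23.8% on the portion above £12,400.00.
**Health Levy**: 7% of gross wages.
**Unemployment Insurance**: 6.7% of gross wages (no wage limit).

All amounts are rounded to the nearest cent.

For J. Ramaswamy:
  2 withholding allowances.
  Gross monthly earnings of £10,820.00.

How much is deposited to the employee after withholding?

£7,768.26

Territorial Income Tax: taxable = £10,820.00 − 2×£360.00 = £10,100.00
  £158.40 + 16.6% × (£10,100.00 − £1,600.00) = £158.40 + 16.6% × £8,500.00 = £1,569.40
Health Levy: 7% × £10,820.00 = £757.40
Unemployment Insurance: 6.7% × £10,820.00 = £724.94
Total withheld: £1,569.40 + £757.40 + £724.94 = £3,051.74
Net pay: £10,820.00 − £3,051.74 = £7,768.26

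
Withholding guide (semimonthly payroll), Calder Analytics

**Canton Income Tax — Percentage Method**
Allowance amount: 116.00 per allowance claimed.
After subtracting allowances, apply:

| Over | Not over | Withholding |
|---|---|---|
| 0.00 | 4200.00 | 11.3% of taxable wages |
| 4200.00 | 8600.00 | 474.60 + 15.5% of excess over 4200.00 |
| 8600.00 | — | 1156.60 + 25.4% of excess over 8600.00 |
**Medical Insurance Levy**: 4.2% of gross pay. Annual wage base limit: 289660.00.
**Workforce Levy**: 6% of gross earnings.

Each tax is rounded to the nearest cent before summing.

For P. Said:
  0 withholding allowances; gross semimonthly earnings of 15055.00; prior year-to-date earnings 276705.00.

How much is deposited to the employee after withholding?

10811.42

Canton Income Tax: taxable = 15055.00
  1156.60 + 25.4% × (15055.00 − 8600.00) = 1156.60 + 25.4% × 6455.00 = 2796.17
Medical Insurance Levy: cap 289660.00 − YTD 276705.00 = 12955.00 subject; 4.2% × 12955.00 = 544.11
Workforce Levy: 6% × 15055.00 = 903.30
Total withheld: 2796.17 + 544.11 + 903.30 = 4243.58
Net pay: 15055.00 − 4243.58 = 10811.42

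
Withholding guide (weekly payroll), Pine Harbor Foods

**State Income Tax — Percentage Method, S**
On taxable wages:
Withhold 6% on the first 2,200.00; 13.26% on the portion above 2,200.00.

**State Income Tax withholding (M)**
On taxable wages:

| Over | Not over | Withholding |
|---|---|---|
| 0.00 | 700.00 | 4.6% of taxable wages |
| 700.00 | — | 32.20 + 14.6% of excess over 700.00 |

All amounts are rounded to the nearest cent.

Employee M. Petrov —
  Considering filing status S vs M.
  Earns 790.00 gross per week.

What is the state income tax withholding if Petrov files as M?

State Income Tax (M): taxable = 790.00
  32.20 + 14.6% × (790.00 − 700.00) = 32.20 + 14.6% × 90.00 = 45.34

45.34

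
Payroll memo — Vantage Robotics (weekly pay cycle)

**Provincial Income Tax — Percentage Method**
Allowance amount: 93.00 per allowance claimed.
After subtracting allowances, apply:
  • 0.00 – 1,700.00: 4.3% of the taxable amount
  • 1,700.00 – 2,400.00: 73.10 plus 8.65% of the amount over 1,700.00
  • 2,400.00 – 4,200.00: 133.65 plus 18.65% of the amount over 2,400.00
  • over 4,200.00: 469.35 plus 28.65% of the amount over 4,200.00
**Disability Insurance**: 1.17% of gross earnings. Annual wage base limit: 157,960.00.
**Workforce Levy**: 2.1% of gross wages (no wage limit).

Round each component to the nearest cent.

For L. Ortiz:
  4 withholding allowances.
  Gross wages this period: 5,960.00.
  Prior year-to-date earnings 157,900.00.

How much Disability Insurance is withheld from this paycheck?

0.70

Disability Insurance: cap 157,960.00 − YTD 157,900.00 = 60.00 subject; 1.17% × 60.00 = 0.70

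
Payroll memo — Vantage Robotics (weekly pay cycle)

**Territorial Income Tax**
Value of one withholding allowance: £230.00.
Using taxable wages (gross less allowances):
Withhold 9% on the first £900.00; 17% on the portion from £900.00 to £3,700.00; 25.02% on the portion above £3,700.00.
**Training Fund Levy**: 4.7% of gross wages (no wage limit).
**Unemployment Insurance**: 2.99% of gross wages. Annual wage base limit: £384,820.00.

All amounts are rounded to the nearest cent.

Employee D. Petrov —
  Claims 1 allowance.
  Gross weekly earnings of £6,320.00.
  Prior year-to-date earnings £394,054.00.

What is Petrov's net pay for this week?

£4,867.98

Territorial Income Tax: taxable = £6,320.00 − 1×£230.00 = £6,090.00
  £557.00 + 25.02% × (£6,090.00 − £3,700.00) = £557.00 + 25.02% × £2,390.00 = £1,154.98
Training Fund Levy: 4.7% × £6,320.00 = £297.04
Unemployment Insurance: YTD £394,054.00 ≥ cap £384,820.00 → £0.00
Total withheld: £1,154.98 + £297.04 + £0.00 = £1,452.02
Net pay: £6,320.00 − £1,452.02 = £4,867.98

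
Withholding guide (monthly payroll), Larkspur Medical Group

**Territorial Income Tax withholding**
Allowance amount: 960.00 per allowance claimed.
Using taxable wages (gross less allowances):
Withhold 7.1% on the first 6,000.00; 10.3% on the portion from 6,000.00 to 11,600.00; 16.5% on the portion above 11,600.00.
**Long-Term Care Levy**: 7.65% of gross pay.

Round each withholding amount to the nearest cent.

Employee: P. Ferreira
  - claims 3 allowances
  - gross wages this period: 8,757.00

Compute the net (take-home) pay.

7,669.82

Territorial Income Tax: taxable = 8,757.00 − 3×960.00 = 5,877.00
  7.1% × 5,877.00 = 417.27
Long-Term Care Levy: 7.65% × 8,757.00 = 669.91
Total withheld: 417.27 + 669.91 = 1,087.18
Net pay: 8,757.00 − 1,087.18 = 7,669.82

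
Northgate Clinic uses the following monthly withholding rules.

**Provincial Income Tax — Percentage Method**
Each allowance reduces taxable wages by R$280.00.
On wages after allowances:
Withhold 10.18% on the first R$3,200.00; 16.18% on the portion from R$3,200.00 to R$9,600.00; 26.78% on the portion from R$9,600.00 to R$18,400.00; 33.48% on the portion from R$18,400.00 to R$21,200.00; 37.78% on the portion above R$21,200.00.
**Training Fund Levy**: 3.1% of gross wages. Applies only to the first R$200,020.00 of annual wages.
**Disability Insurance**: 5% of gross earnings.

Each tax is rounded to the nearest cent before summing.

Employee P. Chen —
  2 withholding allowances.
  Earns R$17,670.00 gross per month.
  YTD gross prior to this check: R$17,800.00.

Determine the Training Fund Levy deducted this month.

R$547.77

Training Fund Levy: 3.1% × R$17,670.00 = R$547.77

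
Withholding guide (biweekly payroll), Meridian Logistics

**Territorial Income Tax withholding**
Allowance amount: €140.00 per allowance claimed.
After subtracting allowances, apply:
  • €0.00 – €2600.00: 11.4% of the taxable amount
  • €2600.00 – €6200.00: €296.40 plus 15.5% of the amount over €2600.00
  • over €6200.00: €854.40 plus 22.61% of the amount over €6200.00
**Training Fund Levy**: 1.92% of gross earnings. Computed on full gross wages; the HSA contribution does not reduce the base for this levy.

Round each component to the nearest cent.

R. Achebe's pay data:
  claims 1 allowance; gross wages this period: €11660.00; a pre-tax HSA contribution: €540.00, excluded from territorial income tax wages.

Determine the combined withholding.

Territorial Income Tax: taxable = €11660.00 − €540.00 − 1×€140.00 = €10980.00
  €854.40 + 22.61% × (€10980.00 − €6200.00) = €854.40 + 22.61% × €4780.00 = €1935.16
Training Fund Levy: 1.92% × €11660.00 = €223.87
Total: €1935.16 + €223.87 = €2159.03

€2159.03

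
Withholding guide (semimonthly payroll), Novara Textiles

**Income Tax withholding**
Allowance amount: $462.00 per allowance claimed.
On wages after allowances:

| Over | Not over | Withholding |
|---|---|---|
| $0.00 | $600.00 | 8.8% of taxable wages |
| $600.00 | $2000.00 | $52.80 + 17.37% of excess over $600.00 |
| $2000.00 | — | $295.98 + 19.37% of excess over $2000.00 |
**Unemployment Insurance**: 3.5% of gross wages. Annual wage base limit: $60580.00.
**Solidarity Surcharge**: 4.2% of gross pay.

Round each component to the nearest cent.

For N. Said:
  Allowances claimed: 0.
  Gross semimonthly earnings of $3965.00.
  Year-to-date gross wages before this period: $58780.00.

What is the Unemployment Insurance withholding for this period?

Unemployment Insurance: cap $60580.00 − YTD $58780.00 = $1800.00 subject; 3.5% × $1800.00 = $63.00

$63.00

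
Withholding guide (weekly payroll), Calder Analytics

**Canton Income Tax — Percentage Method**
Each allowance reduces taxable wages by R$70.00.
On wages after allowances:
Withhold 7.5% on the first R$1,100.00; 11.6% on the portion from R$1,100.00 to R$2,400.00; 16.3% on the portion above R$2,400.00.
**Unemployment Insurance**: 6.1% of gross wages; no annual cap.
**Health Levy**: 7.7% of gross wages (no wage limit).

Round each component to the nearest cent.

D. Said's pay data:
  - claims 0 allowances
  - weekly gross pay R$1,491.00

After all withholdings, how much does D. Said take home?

Canton Income Tax: taxable = R$1,491.00
  R$82.50 + 11.6% × (R$1,491.00 − R$1,100.00) = R$82.50 + 11.6% × R$391.00 = R$127.86
Unemployment Insurance: 6.1% × R$1,491.00 = R$90.95
Health Levy: 7.7% × R$1,491.00 = R$114.81
Total withheld: R$127.86 + R$90.95 + R$114.81 = R$333.62
Net pay: R$1,491.00 − R$333.62 = R$1,157.38

R$1,157.38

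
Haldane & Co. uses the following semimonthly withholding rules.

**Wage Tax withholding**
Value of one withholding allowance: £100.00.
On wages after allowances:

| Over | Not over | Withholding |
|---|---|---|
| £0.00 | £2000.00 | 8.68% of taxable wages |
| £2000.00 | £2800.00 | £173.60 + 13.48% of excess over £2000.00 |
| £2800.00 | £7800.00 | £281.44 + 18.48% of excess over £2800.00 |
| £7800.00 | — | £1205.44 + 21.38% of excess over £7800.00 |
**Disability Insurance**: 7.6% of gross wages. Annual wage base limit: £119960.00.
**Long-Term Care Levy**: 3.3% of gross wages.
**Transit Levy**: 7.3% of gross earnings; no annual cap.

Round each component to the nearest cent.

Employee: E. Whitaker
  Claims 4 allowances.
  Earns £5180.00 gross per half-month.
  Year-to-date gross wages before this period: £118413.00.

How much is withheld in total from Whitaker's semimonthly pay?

Wage Tax: taxable = £5180.00 − 4×£100.00 = £4780.00
  £281.44 + 18.48% × (£4780.00 − £2800.00) = £281.44 + 18.48% × £1980.00 = £647.34
Disability Insurance: cap £119960.00 − YTD £118413.00 = £1547.00 subject; 7.6% × £1547.00 = £117.57
Long-Term Care Levy: 3.3% × £5180.00 = £170.94
Transit Levy: 7.3% × £5180.00 = £378.14
Total: £647.34 + £117.57 + £170.94 + £378.14 = £1313.99

£1313.99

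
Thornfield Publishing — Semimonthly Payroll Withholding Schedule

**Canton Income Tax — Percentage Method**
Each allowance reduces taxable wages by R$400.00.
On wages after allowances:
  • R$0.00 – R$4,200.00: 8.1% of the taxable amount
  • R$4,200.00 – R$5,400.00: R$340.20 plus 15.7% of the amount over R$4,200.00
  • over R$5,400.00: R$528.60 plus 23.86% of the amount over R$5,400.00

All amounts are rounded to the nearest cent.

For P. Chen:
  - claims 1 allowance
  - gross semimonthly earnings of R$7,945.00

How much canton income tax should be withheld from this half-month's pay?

R$1,040.40

Canton Income Tax: taxable = R$7,945.00 − 1×R$400.00 = R$7,545.00
  R$528.60 + 23.86% × (R$7,545.00 − R$5,400.00) = R$528.60 + 23.86% × R$2,145.00 = R$1,040.40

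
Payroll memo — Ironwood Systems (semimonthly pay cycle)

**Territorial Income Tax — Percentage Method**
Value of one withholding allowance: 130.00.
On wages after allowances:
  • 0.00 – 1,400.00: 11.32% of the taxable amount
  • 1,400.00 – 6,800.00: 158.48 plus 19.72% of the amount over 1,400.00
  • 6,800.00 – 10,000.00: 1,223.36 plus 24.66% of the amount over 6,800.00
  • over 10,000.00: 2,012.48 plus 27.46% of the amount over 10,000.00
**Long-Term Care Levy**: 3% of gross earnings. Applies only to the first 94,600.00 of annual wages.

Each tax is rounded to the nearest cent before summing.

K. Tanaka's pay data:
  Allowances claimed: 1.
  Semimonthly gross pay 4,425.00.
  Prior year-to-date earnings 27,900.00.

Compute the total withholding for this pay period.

Territorial Income Tax: taxable = 4,425.00 − 1×130.00 = 4,295.00
  158.48 + 19.72% × (4,295.00 − 1,400.00) = 158.48 + 19.72% × 2,895.00 = 729.37
Long-Term Care Levy: 3% × 4,425.00 = 132.75
Total: 729.37 + 132.75 = 862.12

862.12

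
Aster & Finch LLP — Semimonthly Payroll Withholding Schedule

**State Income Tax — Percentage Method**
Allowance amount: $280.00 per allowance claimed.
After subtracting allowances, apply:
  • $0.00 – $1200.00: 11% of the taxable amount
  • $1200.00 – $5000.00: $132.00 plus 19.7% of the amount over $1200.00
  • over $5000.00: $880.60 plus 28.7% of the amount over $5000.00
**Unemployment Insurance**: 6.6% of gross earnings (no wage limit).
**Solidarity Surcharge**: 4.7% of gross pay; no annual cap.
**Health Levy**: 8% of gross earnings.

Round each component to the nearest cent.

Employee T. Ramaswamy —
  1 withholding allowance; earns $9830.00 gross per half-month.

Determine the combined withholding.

State Income Tax: taxable = $9830.00 − 1×$280.00 = $9550.00
  $880.60 + 28.7% × ($9550.00 − $5000.00) = $880.60 + 28.7% × $4550.00 = $2186.45
Unemployment Insurance: 6.6% × $9830.00 = $648.78
Solidarity Surcharge: 4.7% × $9830.00 = $462.01
Health Levy: 8% × $9830.00 = $786.40
Total: $2186.45 + $648.78 + $462.01 + $786.40 = $4083.64

$4083.64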